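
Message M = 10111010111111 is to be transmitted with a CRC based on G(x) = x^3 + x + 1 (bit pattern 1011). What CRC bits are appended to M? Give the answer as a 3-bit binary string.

000

Append 3 zeros: 10111010111111000. Divide by 1011 (XOR where the leading bit is 1):
  pos 0: 1011 XOR 1011 = 0000
  pos 4: 1010 XOR 1011 = 0001
  pos 7: 1111 XOR 1011 = 0100
  pos 8: 1001 XOR 1011 = 0010
  pos 10: 1011 XOR 1011 = 0000
Remainder (last 3 bits) = 000. This is the CRC / FCS.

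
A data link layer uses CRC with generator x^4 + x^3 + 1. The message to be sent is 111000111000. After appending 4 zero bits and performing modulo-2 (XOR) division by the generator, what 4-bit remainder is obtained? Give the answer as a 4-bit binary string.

Append 4 zeros: 1110001110000000. Divide by 11001 (XOR where the leading bit is 1):
  pos 0: 11100 XOR 11001 = 00101
  pos 2: 10101 XOR 11001 = 01100
  pos 3: 11001 XOR 11001 = 00000
  pos 8: 10000 XOR 11001 = 01001
  pos 9: 10010 XOR 11001 = 01011
  pos 10: 10110 XOR 11001 = 01111
  pos 11: 11110 XOR 11001 = 00111
Remainder (last 4 bits) = 0111. This is the CRC / FCS.

0111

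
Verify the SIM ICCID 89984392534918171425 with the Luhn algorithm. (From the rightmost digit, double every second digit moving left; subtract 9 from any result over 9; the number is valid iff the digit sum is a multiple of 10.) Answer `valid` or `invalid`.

valid

From the right, keep odd positions and double even positions (subtract 9 from any doubled value over 9):
  doubled (positions 2,4,...): 4 2 2 2 8 1 9 8 9 7 → sum 52
  kept (positions 1,3,...): 5 4 7 8 9 3 2 3 8 9 → sum 58
Total = 110.
110 mod 10 = 0, so the number is valid.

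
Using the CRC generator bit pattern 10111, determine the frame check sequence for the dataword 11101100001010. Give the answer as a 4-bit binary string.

Append 4 zeros: 111011000010100000. Divide by 10111 (XOR where the leading bit is 1):
  pos 0: 11101 XOR 10111 = 01010
  pos 1: 10101 XOR 10111 = 00010
  pos 4: 10000 XOR 10111 = 00111
  pos 6: 11101 XOR 10111 = 01010
  pos 7: 10100 XOR 10111 = 00011
  pos 10: 11100 XOR 10111 = 01011
  pos 11: 10110 XOR 10111 = 00001
Remainder (last 4 bits) = 0100. This is the CRC / FCS.

0100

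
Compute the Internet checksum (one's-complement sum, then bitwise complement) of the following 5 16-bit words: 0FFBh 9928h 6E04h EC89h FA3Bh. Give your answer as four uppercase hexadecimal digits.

One's-complement addition (fold any carry out of bit 15 back into bit 0):
  0x0FFB + 0x9928 = 0x0A923
  0xA923 + 0x6E04 = 0x11727 → wrap carry → 0x1728
  0x1728 + 0xEC89 = 0x103B1 → wrap carry → 0x03B2
  0x03B2 + 0xFA3B = 0x0FDED
One's-complement sum = 0xFDED.
Checksum = ~0xFDED & 0xFFFF = 0x0212.

0212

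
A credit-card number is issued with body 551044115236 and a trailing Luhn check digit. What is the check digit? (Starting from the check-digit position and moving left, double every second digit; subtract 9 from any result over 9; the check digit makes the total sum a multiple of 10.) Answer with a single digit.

3

Partial digits right→left: 6 3 2 5 1 1 4 4 0 1 5 5
Double every second digit counting from the check-digit position (so the 1st, 3rd, 5th, ... of the partial from the right).
  doubled (with −9 where >9): 3 4 2 8 0 1 → sum 18
  kept as-is: 3 5 1 4 1 5 → sum 19
Total = 18 + 19 = 37.
Check digit = (10 − (37 mod 10)) mod 10 = 3.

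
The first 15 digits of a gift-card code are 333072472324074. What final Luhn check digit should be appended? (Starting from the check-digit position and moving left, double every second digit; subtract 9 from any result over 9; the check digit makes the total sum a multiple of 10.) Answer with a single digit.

Partial digits right→left: 4 7 0 4 2 3 2 7 4 2 7 0 3 3 3
Double every second digit counting from the check-digit position (so the 1st, 3rd, 5th, ... of the partial from the right).
  doubled (with −9 where >9): 8 0 4 4 8 5 6 6 → sum 41
  kept as-is: 7 4 3 7 2 0 3 → sum 26
Total = 41 + 26 = 67.
Check digit = (10 − (67 mod 10)) mod 10 = 3.

3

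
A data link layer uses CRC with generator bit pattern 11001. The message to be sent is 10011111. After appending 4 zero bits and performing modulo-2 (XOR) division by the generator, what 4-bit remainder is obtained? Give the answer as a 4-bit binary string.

1001

Append 4 zeros: 100111110000. Divide by 11001 (XOR where the leading bit is 1):
  pos 0: 10011 XOR 11001 = 01010
  pos 1: 10101 XOR 11001 = 01100
  pos 2: 11001 XOR 11001 = 00000
  pos 7: 10000 XOR 11001 = 01001
Remainder (last 4 bits) = 1001. This is the CRC / FCS.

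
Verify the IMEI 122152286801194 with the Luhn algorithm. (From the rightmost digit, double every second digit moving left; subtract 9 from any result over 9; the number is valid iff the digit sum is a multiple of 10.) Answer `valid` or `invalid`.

invalid

From the right, keep odd positions and double even positions (subtract 9 from any doubled value over 9):
  doubled (positions 2,4,...): 9 2 7 7 4 2 4 → sum 35
  kept (positions 1,3,...): 4 1 0 6 2 5 2 1 → sum 21
Total = 56.
56 mod 10 = 6, so the number is invalid.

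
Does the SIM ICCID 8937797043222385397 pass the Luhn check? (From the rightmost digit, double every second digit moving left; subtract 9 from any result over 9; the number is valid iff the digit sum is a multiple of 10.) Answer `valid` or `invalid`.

From the right, keep odd positions and double even positions (subtract 9 from any doubled value over 9):
  doubled (positions 2,4,...): 9 1 6 4 6 0 9 5 9 → sum 49
  kept (positions 1,3,...): 7 3 8 2 2 4 7 7 3 8 → sum 51
Total = 100.
100 mod 10 = 0, so the number is valid.

valid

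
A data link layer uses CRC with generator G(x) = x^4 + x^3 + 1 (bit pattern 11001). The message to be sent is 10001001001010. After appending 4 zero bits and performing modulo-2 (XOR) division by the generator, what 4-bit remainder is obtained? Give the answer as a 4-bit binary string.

Append 4 zeros: 100010010010100000. Divide by 11001 (XOR where the leading bit is 1):
  pos 0: 10001 XOR 11001 = 01000
  pos 1: 10000 XOR 11001 = 01001
  pos 2: 10010 XOR 11001 = 01011
  pos 3: 10111 XOR 11001 = 01110
  pos 4: 11100 XOR 11001 = 00101
  pos 6: 10101 XOR 11001 = 01100
  pos 7: 11000 XOR 11001 = 00001
  pos 11: 11000 XOR 11001 = 00001
Remainder (last 4 bits) = 0100. This is the CRC / FCS.

0100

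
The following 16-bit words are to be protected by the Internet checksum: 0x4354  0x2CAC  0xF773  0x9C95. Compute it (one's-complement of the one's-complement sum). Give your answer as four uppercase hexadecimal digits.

One's-complement addition (fold any carry out of bit 15 back into bit 0):
  0x4354 + 0x2CAC = 0x07000
  0x7000 + 0xF773 = 0x16773 → wrap carry → 0x6774
  0x6774 + 0x9C95 = 0x10409 → wrap carry → 0x040A
One's-complement sum = 0x040A.
Checksum = ~0x040A & 0xFFFF = 0xFBF5.

FBF5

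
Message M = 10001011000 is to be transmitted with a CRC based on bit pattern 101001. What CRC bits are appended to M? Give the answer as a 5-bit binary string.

Append 5 zeros: 1000101100000000. Divide by 101001 (XOR where the leading bit is 1):
  pos 0: 100010 XOR 101001 = 001011
  pos 2: 101111 XOR 101001 = 000110
  pos 5: 110000 XOR 101001 = 011001
  pos 6: 110010 XOR 101001 = 011011
  pos 7: 110110 XOR 101001 = 011111
  pos 8: 111110 XOR 101001 = 010111
  pos 9: 101110 XOR 101001 = 000111
Remainder (last 5 bits) = 01110. This is the CRC / FCS.

01110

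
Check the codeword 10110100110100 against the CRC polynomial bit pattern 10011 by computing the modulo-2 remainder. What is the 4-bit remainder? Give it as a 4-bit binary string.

0000

Modulo-2 division of 10110100110100 by 10011:
  pos 0: 10110 XOR 10011 = 00101
  pos 2: 10110 XOR 10011 = 00101
  pos 4: 10101 XOR 10011 = 00110
  pos 6: 11010 XOR 10011 = 01001
  pos 7: 10011 XOR 10011 = 00000
Remainder = 0000 (zero — the frame passes the CRC check).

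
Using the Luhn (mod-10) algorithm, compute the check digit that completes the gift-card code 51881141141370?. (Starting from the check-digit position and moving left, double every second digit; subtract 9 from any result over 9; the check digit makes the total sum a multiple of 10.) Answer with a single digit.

6

Partial digits right→left: 0 7 3 1 4 1 1 4 1 1 8 8 1 5
Double every second digit counting from the check-digit position (so the 1st, 3rd, 5th, ... of the partial from the right).
  doubled (with −9 where >9): 0 6 8 2 2 7 2 → sum 27
  kept as-is: 7 1 1 4 1 8 5 → sum 27
Total = 27 + 27 = 54.
Check digit = (10 − (54 mod 10)) mod 10 = 6.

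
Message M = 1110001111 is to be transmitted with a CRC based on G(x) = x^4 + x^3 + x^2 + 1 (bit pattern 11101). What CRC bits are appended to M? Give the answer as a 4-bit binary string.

0001

Append 4 zeros: 11100011110000. Divide by 11101 (XOR where the leading bit is 1):
  pos 0: 11100 XOR 11101 = 00001
  pos 4: 10111 XOR 11101 = 01010
  pos 5: 10101 XOR 11101 = 01000
  pos 6: 10000 XOR 11101 = 01101
  pos 7: 11010 XOR 11101 = 00111
  pos 9: 11100 XOR 11101 = 00001
Remainder (last 4 bits) = 0001. This is the CRC / FCS.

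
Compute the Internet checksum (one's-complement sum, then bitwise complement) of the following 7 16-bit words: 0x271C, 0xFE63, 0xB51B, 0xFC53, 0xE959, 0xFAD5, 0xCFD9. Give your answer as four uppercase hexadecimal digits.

One's-complement addition (fold any carry out of bit 15 back into bit 0):
  0x271C + 0xFE63 = 0x1257F → wrap carry → 0x2580
  0x2580 + 0xB51B = 0x0DA9B
  0xDA9B + 0xFC53 = 0x1D6EE → wrap carry → 0xD6EF
  0xD6EF + 0xE959 = 0x1C048 → wrap carry → 0xC049
  0xC049 + 0xFAD5 = 0x1BB1E → wrap carry → 0xBB1F
  0xBB1F + 0xCFD9 = 0x18AF8 → wrap carry → 0x8AF9
One's-complement sum = 0x8AF9.
Checksum = ~0x8AF9 & 0xFFFF = 0x7506.

7506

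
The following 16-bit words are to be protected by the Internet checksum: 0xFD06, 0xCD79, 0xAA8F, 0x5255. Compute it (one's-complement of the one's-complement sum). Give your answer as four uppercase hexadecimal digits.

389A

One's-complement addition (fold any carry out of bit 15 back into bit 0):
  0xFD06 + 0xCD79 = 0x1CA7F → wrap carry → 0xCA80
  0xCA80 + 0xAA8F = 0x1750F → wrap carry → 0x7510
  0x7510 + 0x5255 = 0x0C765
One's-complement sum = 0xC765.
Checksum = ~0xC765 & 0xFFFF = 0x389A.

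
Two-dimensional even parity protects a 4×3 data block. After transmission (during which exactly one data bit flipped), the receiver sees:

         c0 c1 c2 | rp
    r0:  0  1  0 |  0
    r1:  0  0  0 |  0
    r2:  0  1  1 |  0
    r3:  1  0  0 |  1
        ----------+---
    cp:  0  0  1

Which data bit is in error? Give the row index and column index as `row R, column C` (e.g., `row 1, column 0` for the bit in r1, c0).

Recompute each row's even parity and compare to rp:
  r0: data parity 1, sent rp 0 → mismatch
  r1: data parity 0, sent rp 0 → ok
  r2: data parity 0, sent rp 0 → ok
  r3: data parity 1, sent rp 1 → ok
Recompute each column's even parity and compare to cp:
  c0: data parity 1, sent cp 0 → mismatch
  c1: data parity 0, sent cp 0 → ok
  c2: data parity 1, sent cp 1 → ok
Exactly one row (r0) and one column (c0) fail → the flipped bit is at their intersection.

row 0, column 0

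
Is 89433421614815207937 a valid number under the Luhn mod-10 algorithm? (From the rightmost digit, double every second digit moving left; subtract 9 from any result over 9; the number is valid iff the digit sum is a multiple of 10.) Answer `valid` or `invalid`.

valid

From the right, keep odd positions and double even positions (subtract 9 from any doubled value over 9):
  doubled (positions 2,4,...): 6 5 4 2 8 3 4 6 8 7 → sum 53
  kept (positions 1,3,...): 7 9 0 5 8 1 1 4 3 9 → sum 47
Total = 100.
100 mod 10 = 0, so the number is valid.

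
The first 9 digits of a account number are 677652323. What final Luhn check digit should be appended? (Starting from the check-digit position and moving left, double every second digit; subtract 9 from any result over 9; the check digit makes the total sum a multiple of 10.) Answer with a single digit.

2

Partial digits right→left: 3 2 3 2 5 6 7 7 6
Double every second digit counting from the check-digit position (so the 1st, 3rd, 5th, ... of the partial from the right).
  doubled (with −9 where >9): 6 6 1 5 3 → sum 21
  kept as-is: 2 2 6 7 → sum 17
Total = 21 + 17 = 38.
Check digit = (10 − (38 mod 10)) mod 10 = 2.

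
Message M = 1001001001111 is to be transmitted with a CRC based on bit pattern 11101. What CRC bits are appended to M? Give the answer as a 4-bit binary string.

0111

Append 4 zeros: 10010010011110000. Divide by 11101 (XOR where the leading bit is 1):
  pos 0: 10010 XOR 11101 = 01111
  pos 1: 11110 XOR 11101 = 00011
  pos 4: 11100 XOR 11101 = 00001
  pos 8: 11111 XOR 11101 = 00010
  pos 11: 10000 XOR 11101 = 01101
  pos 12: 11010 XOR 11101 = 00111
Remainder (last 4 bits) = 0111. This is the CRC / FCS.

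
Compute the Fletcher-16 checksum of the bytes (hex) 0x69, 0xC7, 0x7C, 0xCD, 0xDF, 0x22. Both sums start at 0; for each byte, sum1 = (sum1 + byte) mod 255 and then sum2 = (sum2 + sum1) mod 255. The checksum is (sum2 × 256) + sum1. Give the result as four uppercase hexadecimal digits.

9C7D

Running sums (mod 255):
  after byte 0 (0x69): sum1=105, sum2=105
  after byte 1 (0xC7): sum1=49, sum2=154
  after byte 2 (0x7C): sum1=173, sum2=72
  after byte 3 (0xCD): sum1=123, sum2=195
  after byte 4 (0xDF): sum1=91, sum2=31
  after byte 5 (0x22): sum1=125, sum2=156
Checksum = sum2·256 + sum1 = 156·256 + 125 = 40061 = 0x9C7D.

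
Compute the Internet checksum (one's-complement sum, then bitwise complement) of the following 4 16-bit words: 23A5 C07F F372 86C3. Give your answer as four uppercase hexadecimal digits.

One's-complement addition (fold any carry out of bit 15 back into bit 0):
  0x23A5 + 0xC07F = 0x0E424
  0xE424 + 0xF372 = 0x1D796 → wrap carry → 0xD797
  0xD797 + 0x86C3 = 0x15E5A → wrap carry → 0x5E5B
One's-complement sum = 0x5E5B.
Checksum = ~0x5E5B & 0xFFFF = 0xA1A4.

A1A4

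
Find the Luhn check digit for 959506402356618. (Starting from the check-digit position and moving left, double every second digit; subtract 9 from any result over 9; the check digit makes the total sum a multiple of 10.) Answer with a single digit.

Partial digits right→left: 8 1 6 6 5 3 2 0 4 6 0 5 9 5 9
Double every second digit counting from the check-digit position (so the 1st, 3rd, 5th, ... of the partial from the right).
  doubled (with −9 where >9): 7 3 1 4 8 0 9 9 → sum 41
  kept as-is: 1 6 3 0 6 5 5 → sum 26
Total = 41 + 26 = 67.
Check digit = (10 − (67 mod 10)) mod 10 = 3.

3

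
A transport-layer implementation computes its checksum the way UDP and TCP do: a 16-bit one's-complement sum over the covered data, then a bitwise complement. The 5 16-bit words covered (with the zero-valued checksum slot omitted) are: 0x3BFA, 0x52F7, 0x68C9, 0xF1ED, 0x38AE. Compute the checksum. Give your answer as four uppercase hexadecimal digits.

DDA8

One's-complement addition (fold any carry out of bit 15 back into bit 0):
  0x3BFA + 0x52F7 = 0x08EF1
  0x8EF1 + 0x68C9 = 0x0F7BA
  0xF7BA + 0xF1ED = 0x1E9A7 → wrap carry → 0xE9A8
  0xE9A8 + 0x38AE = 0x12256 → wrap carry → 0x2257
One's-complement sum = 0x2257.
Checksum = ~0x2257 & 0xFFFF = 0xDDA8.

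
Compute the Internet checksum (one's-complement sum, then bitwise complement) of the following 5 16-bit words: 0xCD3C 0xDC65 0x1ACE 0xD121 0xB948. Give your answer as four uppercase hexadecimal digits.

One's-complement addition (fold any carry out of bit 15 back into bit 0):
  0xCD3C + 0xDC65 = 0x1A9A1 → wrap carry → 0xA9A2
  0xA9A2 + 0x1ACE = 0x0C470
  0xC470 + 0xD121 = 0x19591 → wrap carry → 0x9592
  0x9592 + 0xB948 = 0x14EDA → wrap carry → 0x4EDB
One's-complement sum = 0x4EDB.
Checksum = ~0x4EDB & 0xFFFF = 0xB124.

B124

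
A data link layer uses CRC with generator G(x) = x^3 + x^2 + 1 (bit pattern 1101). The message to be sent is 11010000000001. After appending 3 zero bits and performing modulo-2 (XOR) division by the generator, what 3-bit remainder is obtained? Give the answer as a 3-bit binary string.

Append 3 zeros: 11010000000001000. Divide by 1101 (XOR where the leading bit is 1):
  pos 0: 1101 XOR 1101 = 0000
  pos 13: 1000 XOR 1101 = 0101
Remainder (last 3 bits) = 101. This is the CRC / FCS.

101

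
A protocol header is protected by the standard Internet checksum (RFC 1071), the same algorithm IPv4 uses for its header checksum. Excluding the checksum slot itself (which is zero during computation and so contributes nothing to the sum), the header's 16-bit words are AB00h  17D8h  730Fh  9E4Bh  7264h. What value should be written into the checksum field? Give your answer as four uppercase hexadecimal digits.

B967

One's-complement addition (fold any carry out of bit 15 back into bit 0):
  0xAB00 + 0x17D8 = 0x0C2D8
  0xC2D8 + 0x730F = 0x135E7 → wrap carry → 0x35E8
  0x35E8 + 0x9E4B = 0x0D433
  0xD433 + 0x7264 = 0x14697 → wrap carry → 0x4698
One's-complement sum = 0x4698.
Checksum = ~0x4698 & 0xFFFF = 0xB967.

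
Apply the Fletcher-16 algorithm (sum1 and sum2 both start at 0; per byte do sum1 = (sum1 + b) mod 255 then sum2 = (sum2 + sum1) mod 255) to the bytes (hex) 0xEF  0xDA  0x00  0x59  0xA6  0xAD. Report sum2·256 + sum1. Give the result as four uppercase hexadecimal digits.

EC78

Running sums (mod 255):
  after byte 0 (0xEF): sum1=239, sum2=239
  after byte 1 (0xDA): sum1=202, sum2=186
  after byte 2 (0x00): sum1=202, sum2=133
  after byte 3 (0x59): sum1=36, sum2=169
  after byte 4 (0xA6): sum1=202, sum2=116
  after byte 5 (0xAD): sum1=120, sum2=236
Checksum = sum2·256 + sum1 = 236·256 + 120 = 60536 = 0xEC78.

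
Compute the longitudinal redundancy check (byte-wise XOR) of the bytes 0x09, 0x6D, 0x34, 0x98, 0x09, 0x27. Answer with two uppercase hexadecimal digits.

XOR the bytes together:
  start with 0x09
  0x09 ⊕ 0x6D = 0x64
  0x64 ⊕ 0x34 = 0x50
  0x50 ⊕ 0x98 = 0xC8
  0xC8 ⊕ 0x09 = 0xC1
  0xC1 ⊕ 0x27 = 0xE6

E6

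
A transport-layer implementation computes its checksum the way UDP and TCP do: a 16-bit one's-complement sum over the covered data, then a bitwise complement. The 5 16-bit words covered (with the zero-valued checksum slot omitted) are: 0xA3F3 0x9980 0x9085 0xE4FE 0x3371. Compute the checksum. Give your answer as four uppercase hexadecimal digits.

One's-complement addition (fold any carry out of bit 15 back into bit 0):
  0xA3F3 + 0x9980 = 0x13D73 → wrap carry → 0x3D74
  0x3D74 + 0x9085 = 0x0CDF9
  0xCDF9 + 0xE4FE = 0x1B2F7 → wrap carry → 0xB2F8
  0xB2F8 + 0x3371 = 0x0E669
One's-complement sum = 0xE669.
Checksum = ~0xE669 & 0xFFFF = 0x1996.

1996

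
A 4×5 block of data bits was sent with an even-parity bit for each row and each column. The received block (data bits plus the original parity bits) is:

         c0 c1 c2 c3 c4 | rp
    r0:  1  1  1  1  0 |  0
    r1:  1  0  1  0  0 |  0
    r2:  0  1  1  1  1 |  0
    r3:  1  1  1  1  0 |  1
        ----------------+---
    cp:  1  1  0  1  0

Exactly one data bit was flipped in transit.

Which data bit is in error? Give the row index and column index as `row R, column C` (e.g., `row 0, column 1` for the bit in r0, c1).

Recompute each row's even parity and compare to rp:
  r0: data parity 0, sent rp 0 → ok
  r1: data parity 0, sent rp 0 → ok
  r2: data parity 0, sent rp 0 → ok
  r3: data parity 0, sent rp 1 → mismatch
Recompute each column's even parity and compare to cp:
  c0: data parity 1, sent cp 1 → ok
  c1: data parity 1, sent cp 1 → ok
  c2: data parity 0, sent cp 0 → ok
  c3: data parity 1, sent cp 1 → ok
  c4: data parity 1, sent cp 0 → mismatch
Exactly one row (r3) and one column (c4) fail → the flipped bit is at their intersection.

row 3, column 4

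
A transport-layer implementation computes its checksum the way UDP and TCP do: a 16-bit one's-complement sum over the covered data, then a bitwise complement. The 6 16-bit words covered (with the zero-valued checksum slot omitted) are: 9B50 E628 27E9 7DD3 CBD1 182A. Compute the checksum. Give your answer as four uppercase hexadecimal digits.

One's-complement addition (fold any carry out of bit 15 back into bit 0):
  0x9B50 + 0xE628 = 0x18178 → wrap carry → 0x8179
  0x8179 + 0x27E9 = 0x0A962
  0xA962 + 0x7DD3 = 0x12735 → wrap carry → 0x2736
  0x2736 + 0xCBD1 = 0x0F307
  0xF307 + 0x182A = 0x10B31 → wrap carry → 0x0B32
One's-complement sum = 0x0B32.
Checksum = ~0x0B32 & 0xFFFF = 0xF4CD.

F4CD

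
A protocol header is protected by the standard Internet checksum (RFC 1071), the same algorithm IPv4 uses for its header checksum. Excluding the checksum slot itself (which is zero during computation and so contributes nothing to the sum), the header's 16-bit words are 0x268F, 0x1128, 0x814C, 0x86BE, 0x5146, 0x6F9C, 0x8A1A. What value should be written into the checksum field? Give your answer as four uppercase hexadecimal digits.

7540

One's-complement addition (fold any carry out of bit 15 back into bit 0):
  0x268F + 0x1128 = 0x037B7
  0x37B7 + 0x814C = 0x0B903
  0xB903 + 0x86BE = 0x13FC1 → wrap carry → 0x3FC2
  0x3FC2 + 0x5146 = 0x09108
  0x9108 + 0x6F9C = 0x100A4 → wrap carry → 0x00A5
  0x00A5 + 0x8A1A = 0x08ABF
One's-complement sum = 0x8ABF.
Checksum = ~0x8ABF & 0xFFFF = 0x7540.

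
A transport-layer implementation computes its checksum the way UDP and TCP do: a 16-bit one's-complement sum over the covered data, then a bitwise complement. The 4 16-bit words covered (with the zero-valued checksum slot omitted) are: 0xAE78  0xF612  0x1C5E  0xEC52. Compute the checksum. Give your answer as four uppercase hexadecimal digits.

52C3

One's-complement addition (fold any carry out of bit 15 back into bit 0):
  0xAE78 + 0xF612 = 0x1A48A → wrap carry → 0xA48B
  0xA48B + 0x1C5E = 0x0C0E9
  0xC0E9 + 0xEC52 = 0x1AD3B → wrap carry → 0xAD3C
One's-complement sum = 0xAD3C.
Checksum = ~0xAD3C & 0xFFFF = 0x52C3.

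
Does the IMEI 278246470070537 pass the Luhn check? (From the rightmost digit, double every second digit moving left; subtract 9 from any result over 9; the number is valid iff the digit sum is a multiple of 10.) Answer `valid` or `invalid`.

From the right, keep odd positions and double even positions (subtract 9 from any doubled value over 9):
  doubled (positions 2,4,...): 6 0 0 5 3 4 5 → sum 23
  kept (positions 1,3,...): 7 5 7 0 4 4 8 2 → sum 37
Total = 60.
60 mod 10 = 0, so the number is valid.

valid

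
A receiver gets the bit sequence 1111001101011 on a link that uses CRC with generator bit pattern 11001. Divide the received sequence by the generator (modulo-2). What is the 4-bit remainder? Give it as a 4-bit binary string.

Modulo-2 division of 1111001101011 by 11001:
  pos 0: 11110 XOR 11001 = 00111
  pos 2: 11101 XOR 11001 = 00100
  pos 4: 10010 XOR 11001 = 01011
  pos 5: 10111 XOR 11001 = 01110
  pos 6: 11100 XOR 11001 = 00101
  pos 8: 10111 XOR 11001 = 01110
Remainder = 1110 (nonzero — an error is detected).

1110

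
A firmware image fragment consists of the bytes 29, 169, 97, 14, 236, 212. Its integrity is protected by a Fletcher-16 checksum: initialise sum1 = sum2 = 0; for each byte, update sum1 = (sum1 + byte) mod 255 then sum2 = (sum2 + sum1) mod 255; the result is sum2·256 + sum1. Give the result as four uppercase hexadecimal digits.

Running sums (mod 255):
  after byte 0 (29): sum1=29, sum2=29
  after byte 1 (169): sum1=198, sum2=227
  after byte 2 (97): sum1=40, sum2=12
  after byte 3 (14): sum1=54, sum2=66
  after byte 4 (236): sum1=35, sum2=101
  after byte 5 (212): sum1=247, sum2=93
Checksum = sum2·256 + sum1 = 93·256 + 247 = 24055 = 0x5DF7.

5DF7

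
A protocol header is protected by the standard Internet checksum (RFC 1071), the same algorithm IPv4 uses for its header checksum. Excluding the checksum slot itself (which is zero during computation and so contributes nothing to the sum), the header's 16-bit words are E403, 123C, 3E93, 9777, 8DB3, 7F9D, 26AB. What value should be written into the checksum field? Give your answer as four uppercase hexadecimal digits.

One's-complement addition (fold any carry out of bit 15 back into bit 0):
  0xE403 + 0x123C = 0x0F63F
  0xF63F + 0x3E93 = 0x134D2 → wrap carry → 0x34D3
  0x34D3 + 0x9777 = 0x0CC4A
  0xCC4A + 0x8DB3 = 0x159FD → wrap carry → 0x59FE
  0x59FE + 0x7F9D = 0x0D99B
  0xD99B + 0x26AB = 0x10046 → wrap carry → 0x0047
One's-complement sum = 0x0047.
Checksum = ~0x0047 & 0xFFFF = 0xFFB8.

FFB8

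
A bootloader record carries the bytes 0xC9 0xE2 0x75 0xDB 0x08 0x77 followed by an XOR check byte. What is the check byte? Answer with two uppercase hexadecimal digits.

FA

XOR the bytes together:
  start with 0xC9
  0xC9 ⊕ 0xE2 = 0x2B
  0x2B ⊕ 0x75 = 0x5E
  0x5E ⊕ 0xDB = 0x85
  0x85 ⊕ 0x08 = 0x8D
  0x8D ⊕ 0x77 = 0xFA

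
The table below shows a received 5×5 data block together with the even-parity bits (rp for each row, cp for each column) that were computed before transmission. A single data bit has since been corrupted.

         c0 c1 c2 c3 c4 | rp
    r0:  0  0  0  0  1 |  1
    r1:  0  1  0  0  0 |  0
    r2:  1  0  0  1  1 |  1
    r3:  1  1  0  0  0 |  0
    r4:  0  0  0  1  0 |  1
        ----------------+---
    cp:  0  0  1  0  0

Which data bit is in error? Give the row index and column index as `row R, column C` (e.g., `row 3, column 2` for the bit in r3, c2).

row 1, column 2

Recompute each row's even parity and compare to rp:
  r0: data parity 1, sent rp 1 → ok
  r1: data parity 1, sent rp 0 → mismatch
  r2: data parity 1, sent rp 1 → ok
  r3: data parity 0, sent rp 0 → ok
  r4: data parity 1, sent rp 1 → ok
Recompute each column's even parity and compare to cp:
  c0: data parity 0, sent cp 0 → ok
  c1: data parity 0, sent cp 0 → ok
  c2: data parity 0, sent cp 1 → mismatch
  c3: data parity 0, sent cp 0 → ok
  c4: data parity 0, sent cp 0 → ok
Exactly one row (r1) and one column (c2) fail → the flipped bit is at their intersection.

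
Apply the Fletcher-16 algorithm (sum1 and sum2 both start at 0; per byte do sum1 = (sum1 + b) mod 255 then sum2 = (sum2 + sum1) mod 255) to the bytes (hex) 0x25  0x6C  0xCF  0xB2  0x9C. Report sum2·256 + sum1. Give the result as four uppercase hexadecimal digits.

DCB0

Running sums (mod 255):
  after byte 0 (0x25): sum1=37, sum2=37
  after byte 1 (0x6C): sum1=145, sum2=182
  after byte 2 (0xCF): sum1=97, sum2=24
  after byte 3 (0xB2): sum1=20, sum2=44
  after byte 4 (0x9C): sum1=176, sum2=220
Checksum = sum2·256 + sum1 = 220·256 + 176 = 56496 = 0xDCB0.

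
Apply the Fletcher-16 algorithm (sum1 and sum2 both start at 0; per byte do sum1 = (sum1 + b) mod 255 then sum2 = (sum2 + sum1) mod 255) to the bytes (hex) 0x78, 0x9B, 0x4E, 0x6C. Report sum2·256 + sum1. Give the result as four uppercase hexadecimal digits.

Running sums (mod 255):
  after byte 0 (0x78): sum1=120, sum2=120
  after byte 1 (0x9B): sum1=20, sum2=140
  after byte 2 (0x4E): sum1=98, sum2=238
  after byte 3 (0x6C): sum1=206, sum2=189
Checksum = sum2·256 + sum1 = 189·256 + 206 = 48590 = 0xBDCE.

BDCE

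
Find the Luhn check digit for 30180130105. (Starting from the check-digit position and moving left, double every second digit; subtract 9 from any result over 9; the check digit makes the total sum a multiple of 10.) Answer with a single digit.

4

Partial digits right→left: 5 0 1 0 3 1 0 8 1 0 3
Double every second digit counting from the check-digit position (so the 1st, 3rd, 5th, ... of the partial from the right).
  doubled (with −9 where >9): 1 2 6 0 2 6 → sum 17
  kept as-is: 0 0 1 8 0 → sum 9
Total = 17 + 9 = 26.
Check digit = (10 − (26 mod 10)) mod 10 = 4.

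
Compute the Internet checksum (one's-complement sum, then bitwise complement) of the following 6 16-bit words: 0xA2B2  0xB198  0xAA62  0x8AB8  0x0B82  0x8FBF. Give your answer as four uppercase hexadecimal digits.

One's-complement addition (fold any carry out of bit 15 back into bit 0):
  0xA2B2 + 0xB198 = 0x1544A → wrap carry → 0x544B
  0x544B + 0xAA62 = 0x0FEAD
  0xFEAD + 0x8AB8 = 0x18965 → wrap carry → 0x8966
  0x8966 + 0x0B82 = 0x094E8
  0x94E8 + 0x8FBF = 0x124A7 → wrap carry → 0x24A8
One's-complement sum = 0x24A8.
Checksum = ~0x24A8 & 0xFFFF = 0xDB57.

DB57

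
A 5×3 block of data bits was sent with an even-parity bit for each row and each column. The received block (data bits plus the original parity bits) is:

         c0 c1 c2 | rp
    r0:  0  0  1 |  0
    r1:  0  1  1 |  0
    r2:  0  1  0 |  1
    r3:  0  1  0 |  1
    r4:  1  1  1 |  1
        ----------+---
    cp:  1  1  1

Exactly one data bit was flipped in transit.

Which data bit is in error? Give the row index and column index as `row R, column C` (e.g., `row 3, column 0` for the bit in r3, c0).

row 0, column 1

Recompute each row's even parity and compare to rp:
  r0: data parity 1, sent rp 0 → mismatch
  r1: data parity 0, sent rp 0 → ok
  r2: data parity 1, sent rp 1 → ok
  r3: data parity 1, sent rp 1 → ok
  r4: data parity 1, sent rp 1 → ok
Recompute each column's even parity and compare to cp:
  c0: data parity 1, sent cp 1 → ok
  c1: data parity 0, sent cp 1 → mismatch
  c2: data parity 1, sent cp 1 → ok
Exactly one row (r0) and one column (c1) fail → the flipped bit is at their intersection.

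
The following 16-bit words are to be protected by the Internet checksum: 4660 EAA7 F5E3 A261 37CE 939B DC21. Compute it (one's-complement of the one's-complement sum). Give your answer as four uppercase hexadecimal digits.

One's-complement addition (fold any carry out of bit 15 back into bit 0):
  0x4660 + 0xEAA7 = 0x13107 → wrap carry → 0x3108
  0x3108 + 0xF5E3 = 0x126EB → wrap carry → 0x26EC
  0x26EC + 0xA261 = 0x0C94D
  0xC94D + 0x37CE = 0x1011B → wrap carry → 0x011C
  0x011C + 0x939B = 0x094B7
  0x94B7 + 0xDC21 = 0x170D8 → wrap carry → 0x70D9
One's-complement sum = 0x70D9.
Checksum = ~0x70D9 & 0xFFFF = 0x8F26.

8F26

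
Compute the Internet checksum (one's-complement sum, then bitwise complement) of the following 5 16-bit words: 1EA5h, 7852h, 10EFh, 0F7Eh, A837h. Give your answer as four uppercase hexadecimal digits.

A063

One's-complement addition (fold any carry out of bit 15 back into bit 0):
  0x1EA5 + 0x7852 = 0x096F7
  0x96F7 + 0x10EF = 0x0A7E6
  0xA7E6 + 0x0F7E = 0x0B764
  0xB764 + 0xA837 = 0x15F9B → wrap carry → 0x5F9C
One's-complement sum = 0x5F9C.
Checksum = ~0x5F9C & 0xFFFF = 0xA063.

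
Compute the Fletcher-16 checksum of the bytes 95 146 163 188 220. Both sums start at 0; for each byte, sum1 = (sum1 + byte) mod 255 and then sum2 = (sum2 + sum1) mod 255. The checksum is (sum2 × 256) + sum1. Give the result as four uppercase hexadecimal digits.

Running sums (mod 255):
  after byte 0 (95): sum1=95, sum2=95
  after byte 1 (146): sum1=241, sum2=81
  after byte 2 (163): sum1=149, sum2=230
  after byte 3 (188): sum1=82, sum2=57
  after byte 4 (220): sum1=47, sum2=104
Checksum = sum2·256 + sum1 = 104·256 + 47 = 26671 = 0x682F.

682F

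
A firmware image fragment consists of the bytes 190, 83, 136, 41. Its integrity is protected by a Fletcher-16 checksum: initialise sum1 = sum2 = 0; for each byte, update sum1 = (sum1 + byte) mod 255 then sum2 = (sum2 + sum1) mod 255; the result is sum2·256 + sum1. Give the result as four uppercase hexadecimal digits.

2FC3

Running sums (mod 255):
  after byte 0 (190): sum1=190, sum2=190
  after byte 1 (83): sum1=18, sum2=208
  after byte 2 (136): sum1=154, sum2=107
  after byte 3 (41): sum1=195, sum2=47
Checksum = sum2·256 + sum1 = 47·256 + 195 = 12227 = 0x2FC3.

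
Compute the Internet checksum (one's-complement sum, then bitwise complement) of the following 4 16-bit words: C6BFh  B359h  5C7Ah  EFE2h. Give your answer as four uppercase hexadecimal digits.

One's-complement addition (fold any carry out of bit 15 back into bit 0):
  0xC6BF + 0xB359 = 0x17A18 → wrap carry → 0x7A19
  0x7A19 + 0x5C7A = 0x0D693
  0xD693 + 0xEFE2 = 0x1C675 → wrap carry → 0xC676
One's-complement sum = 0xC676.
Checksum = ~0xC676 & 0xFFFF = 0x3989.

3989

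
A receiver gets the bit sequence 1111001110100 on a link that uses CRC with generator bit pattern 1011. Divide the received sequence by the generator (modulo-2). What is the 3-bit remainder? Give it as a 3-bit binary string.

Modulo-2 division of 1111001110100 by 1011:
  pos 0: 1111 XOR 1011 = 0100
  pos 1: 1000 XOR 1011 = 0011
  pos 3: 1101 XOR 1011 = 0110
  pos 4: 1101 XOR 1011 = 0110
  pos 5: 1101 XOR 1011 = 0110
  pos 6: 1100 XOR 1011 = 0111
  pos 7: 1111 XOR 1011 = 0100
  pos 8: 1000 XOR 1011 = 0011
Remainder = 110 (nonzero — an error is detected).

110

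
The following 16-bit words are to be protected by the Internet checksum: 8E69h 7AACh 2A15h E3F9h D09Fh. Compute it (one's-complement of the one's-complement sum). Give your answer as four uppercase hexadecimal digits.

One's-complement addition (fold any carry out of bit 15 back into bit 0):
  0x8E69 + 0x7AAC = 0x10915 → wrap carry → 0x0916
  0x0916 + 0x2A15 = 0x0332B
  0x332B + 0xE3F9 = 0x11724 → wrap carry → 0x1725
  0x1725 + 0xD09F = 0x0E7C4
One's-complement sum = 0xE7C4.
Checksum = ~0xE7C4 & 0xFFFF = 0x183B.

183B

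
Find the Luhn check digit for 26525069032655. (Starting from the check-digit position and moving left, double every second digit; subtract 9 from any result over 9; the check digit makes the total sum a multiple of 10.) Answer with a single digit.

9

Partial digits right→left: 5 5 6 2 3 0 9 6 0 5 2 5 6 2
Double every second digit counting from the check-digit position (so the 1st, 3rd, 5th, ... of the partial from the right).
  doubled (with −9 where >9): 1 3 6 9 0 4 3 → sum 26
  kept as-is: 5 2 0 6 5 5 2 → sum 25
Total = 26 + 25 = 51.
Check digit = (10 − (51 mod 10)) mod 10 = 9.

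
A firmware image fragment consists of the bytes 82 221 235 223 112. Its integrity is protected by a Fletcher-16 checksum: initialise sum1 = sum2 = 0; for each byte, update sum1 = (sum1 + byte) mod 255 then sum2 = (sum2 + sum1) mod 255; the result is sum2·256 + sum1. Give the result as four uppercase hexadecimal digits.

Running sums (mod 255):
  after byte 0 (82): sum1=82, sum2=82
  after byte 1 (221): sum1=48, sum2=130
  after byte 2 (235): sum1=28, sum2=158
  after byte 3 (223): sum1=251, sum2=154
  after byte 4 (112): sum1=108, sum2=7
Checksum = sum2·256 + sum1 = 7·256 + 108 = 1900 = 0x076C.

076C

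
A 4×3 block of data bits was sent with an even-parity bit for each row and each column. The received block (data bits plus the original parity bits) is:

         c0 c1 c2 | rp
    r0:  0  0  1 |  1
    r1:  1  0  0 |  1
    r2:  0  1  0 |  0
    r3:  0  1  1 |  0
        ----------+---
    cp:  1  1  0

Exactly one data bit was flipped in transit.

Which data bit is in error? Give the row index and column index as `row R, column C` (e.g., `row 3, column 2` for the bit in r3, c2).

row 2, column 1

Recompute each row's even parity and compare to rp:
  r0: data parity 1, sent rp 1 → ok
  r1: data parity 1, sent rp 1 → ok
  r2: data parity 1, sent rp 0 → mismatch
  r3: data parity 0, sent rp 0 → ok
Recompute each column's even parity and compare to cp:
  c0: data parity 1, sent cp 1 → ok
  c1: data parity 0, sent cp 1 → mismatch
  c2: data parity 0, sent cp 0 → ok
Exactly one row (r2) and one column (c1) fail → the flipped bit is at their intersection.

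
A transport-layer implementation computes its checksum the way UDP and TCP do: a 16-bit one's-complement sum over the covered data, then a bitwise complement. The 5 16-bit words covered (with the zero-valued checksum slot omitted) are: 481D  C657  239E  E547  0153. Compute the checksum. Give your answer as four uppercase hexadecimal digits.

E751

One's-complement addition (fold any carry out of bit 15 back into bit 0):
  0x481D + 0xC657 = 0x10E74 → wrap carry → 0x0E75
  0x0E75 + 0x239E = 0x03213
  0x3213 + 0xE547 = 0x1175A → wrap carry → 0x175B
  0x175B + 0x0153 = 0x018AE
One's-complement sum = 0x18AE.
Checksum = ~0x18AE & 0xFFFF = 0xE751.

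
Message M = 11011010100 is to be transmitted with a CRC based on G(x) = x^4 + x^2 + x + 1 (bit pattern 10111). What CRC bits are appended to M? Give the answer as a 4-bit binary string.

Append 4 zeros: 110110101000000. Divide by 10111 (XOR where the leading bit is 1):
  pos 0: 11011 XOR 10111 = 01100
  pos 1: 11000 XOR 10111 = 01111
  pos 2: 11111 XOR 10111 = 01000
  pos 3: 10000 XOR 10111 = 00111
  pos 5: 11110 XOR 10111 = 01001
  pos 6: 10010 XOR 10111 = 00101
  pos 8: 10100 XOR 10111 = 00011
Remainder (last 4 bits) = 1100. This is the CRC / FCS.

1100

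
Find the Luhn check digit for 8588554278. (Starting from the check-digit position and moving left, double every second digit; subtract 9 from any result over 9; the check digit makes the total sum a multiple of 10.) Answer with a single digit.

8

Partial digits right→left: 8 7 2 4 5 5 8 8 5 8
Double every second digit counting from the check-digit position (so the 1st, 3rd, 5th, ... of the partial from the right).
  doubled (with −9 where >9): 7 4 1 7 1 → sum 20
  kept as-is: 7 4 5 8 8 → sum 32
Total = 20 + 32 = 52.
Check digit = (10 − (52 mod 10)) mod 10 = 8.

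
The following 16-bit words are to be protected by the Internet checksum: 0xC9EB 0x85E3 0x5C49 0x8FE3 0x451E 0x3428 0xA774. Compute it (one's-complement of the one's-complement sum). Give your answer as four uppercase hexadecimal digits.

One's-complement addition (fold any carry out of bit 15 back into bit 0):
  0xC9EB + 0x85E3 = 0x14FCE → wrap carry → 0x4FCF
  0x4FCF + 0x5C49 = 0x0AC18
  0xAC18 + 0x8FE3 = 0x13BFB → wrap carry → 0x3BFC
  0x3BFC + 0x451E = 0x0811A
  0x811A + 0x3428 = 0x0B542
  0xB542 + 0xA774 = 0x15CB6 → wrap carry → 0x5CB7
One's-complement sum = 0x5CB7.
Checksum = ~0x5CB7 & 0xFFFF = 0xA348.

A348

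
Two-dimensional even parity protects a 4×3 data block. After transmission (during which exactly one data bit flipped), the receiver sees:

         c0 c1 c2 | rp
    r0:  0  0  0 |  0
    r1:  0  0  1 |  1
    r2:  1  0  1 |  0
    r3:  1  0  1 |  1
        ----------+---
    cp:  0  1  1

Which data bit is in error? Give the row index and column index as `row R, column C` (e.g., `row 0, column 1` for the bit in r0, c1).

Recompute each row's even parity and compare to rp:
  r0: data parity 0, sent rp 0 → ok
  r1: data parity 1, sent rp 1 → ok
  r2: data parity 0, sent rp 0 → ok
  r3: data parity 0, sent rp 1 → mismatch
Recompute each column's even parity and compare to cp:
  c0: data parity 0, sent cp 0 → ok
  c1: data parity 0, sent cp 1 → mismatch
  c2: data parity 1, sent cp 1 → ok
Exactly one row (r3) and one column (c1) fail → the flipped bit is at their intersection.

row 3, column 1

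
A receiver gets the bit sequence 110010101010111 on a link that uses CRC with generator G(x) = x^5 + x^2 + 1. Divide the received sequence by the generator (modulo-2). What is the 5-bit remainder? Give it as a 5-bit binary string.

Modulo-2 division of 110010101010111 by 100101:
  pos 0: 110010 XOR 100101 = 010111
  pos 1: 101111 XOR 100101 = 001010
  pos 3: 101001 XOR 100101 = 001100
  pos 5: 110001 XOR 100101 = 010100
  pos 6: 101000 XOR 100101 = 001101
  pos 8: 110111 XOR 100101 = 010010
  pos 9: 100101 XOR 100101 = 000000
Remainder = 00000 (zero — the frame passes the CRC check).

00000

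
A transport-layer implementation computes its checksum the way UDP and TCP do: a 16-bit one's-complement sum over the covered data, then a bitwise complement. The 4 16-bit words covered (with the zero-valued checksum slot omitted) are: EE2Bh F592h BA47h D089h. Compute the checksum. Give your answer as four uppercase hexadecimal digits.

One's-complement addition (fold any carry out of bit 15 back into bit 0):
  0xEE2B + 0xF592 = 0x1E3BD → wrap carry → 0xE3BE
  0xE3BE + 0xBA47 = 0x19E05 → wrap carry → 0x9E06
  0x9E06 + 0xD089 = 0x16E8F → wrap carry → 0x6E90
One's-complement sum = 0x6E90.
Checksum = ~0x6E90 & 0xFFFF = 0x916F.

916F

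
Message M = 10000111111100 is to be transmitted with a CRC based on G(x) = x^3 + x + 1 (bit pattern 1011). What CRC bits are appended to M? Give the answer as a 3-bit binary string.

100

Append 3 zeros: 10000111111100000. Divide by 1011 (XOR where the leading bit is 1):
  pos 0: 1000 XOR 1011 = 0011
  pos 2: 1101 XOR 1011 = 0110
  pos 3: 1101 XOR 1011 = 0110
  pos 4: 1101 XOR 1011 = 0110
  pos 5: 1101 XOR 1011 = 0110
  pos 6: 1101 XOR 1011 = 0110
  pos 7: 1101 XOR 1011 = 0110
  pos 8: 1101 XOR 1011 = 0110
  pos 9: 1100 XOR 1011 = 0111
  pos 10: 1110 XOR 1011 = 0101
  pos 11: 1010 XOR 1011 = 0001
Remainder (last 3 bits) = 100. This is the CRC / FCS.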